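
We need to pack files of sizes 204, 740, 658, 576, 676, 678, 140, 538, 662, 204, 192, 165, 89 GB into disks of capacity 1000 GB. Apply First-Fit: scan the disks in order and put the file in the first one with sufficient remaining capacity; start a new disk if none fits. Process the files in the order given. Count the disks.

7

Put 204 GB in disk 1; 796 GB remain.
Put 740 GB in disk 1; 56 GB remain.
Put 658 GB in disk 2; 342 GB remain.
Put 576 GB in disk 3; 424 GB remain.
Put 676 GB in disk 4; 324 GB remain.
Put 678 GB in disk 5; 322 GB remain.
Put 140 GB in disk 2; 202 GB remain.
Put 538 GB in disk 6; 462 GB remain.
Put 662 GB in disk 7; 338 GB remain.
Put 204 GB in disk 3; 220 GB remain.
Put 192 GB in disk 2; 10 GB remain.
Put 165 GB in disk 3; 55 GB remain.
Put 89 GB in disk 4; 235 GB remain.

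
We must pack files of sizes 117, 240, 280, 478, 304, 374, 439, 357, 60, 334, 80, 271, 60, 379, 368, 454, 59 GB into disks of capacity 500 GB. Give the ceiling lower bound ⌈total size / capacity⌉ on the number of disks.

Total size = 117 + 240 + 280 + 478 + 304 + 374 + 439 + 357 + 60 + 334 + 80 + 271 + 60 + 379 + 368 + 454 + 59 = 4654 GB.
⌈4654 / 500⌉ = 10.

10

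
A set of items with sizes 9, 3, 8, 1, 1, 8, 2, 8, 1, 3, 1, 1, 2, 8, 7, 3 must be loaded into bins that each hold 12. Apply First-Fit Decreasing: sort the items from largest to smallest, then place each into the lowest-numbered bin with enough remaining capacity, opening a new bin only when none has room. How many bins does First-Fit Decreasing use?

Sorted descending: 9, 8, 8, 8, 8, 7, 3, 3, 3, 2, 2, 1, 1, 1, 1, 1.
Put 9 in bin 1; 3 remain.
Put 8 in bin 2; 4 remain.
Put 8 in bin 3; 4 remain.
Put 8 in bin 4; 4 remain.
Put 8 in bin 5; 4 remain.
Put 7 in bin 6; 5 remain.
Put 3 in bin 1; 0 remain.
Put 3 in bin 2; 1 remain.
Put 3 in bin 3; 1 remain.
Put 2 in bin 4; 2 remain.
Put 2 in bin 4; 0 remain.
Put 1 in bin 2; 0 remain.
Put 1 in bin 3; 0 remain.
Put 1 in bin 5; 3 remain.
Put 1 in bin 5; 2 remain.
Put 1 in bin 5; 1 remain.
Final bins: [9,3] [8,3,1] [8,3,1] [8,2,2] [8,1,1,1] [7].

6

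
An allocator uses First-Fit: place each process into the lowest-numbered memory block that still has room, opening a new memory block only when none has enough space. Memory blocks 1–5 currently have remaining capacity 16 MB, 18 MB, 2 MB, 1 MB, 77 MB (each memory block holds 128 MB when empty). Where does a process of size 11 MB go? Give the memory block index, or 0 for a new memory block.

Memory blocks with room: memory block 1 (16 MB), memory block 2 (18 MB), memory block 5 (77 MB).
The first with room is memory block 1.

1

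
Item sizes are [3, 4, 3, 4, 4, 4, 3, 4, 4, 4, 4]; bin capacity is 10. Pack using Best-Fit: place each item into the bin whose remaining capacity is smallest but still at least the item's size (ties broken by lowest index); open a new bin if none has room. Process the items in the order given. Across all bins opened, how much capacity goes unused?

Put 3 in bin 1; 7 remain.
Put 4 in bin 1; 3 remain.
Put 3 in bin 1; 0 remain.
Put 4 in bin 2; 6 remain.
Put 4 in bin 2; 2 remain.
Put 4 in bin 3; 6 remain.
Put 3 in bin 3; 3 remain.
Put 4 in bin 4; 6 remain.
Put 4 in bin 4; 2 remain.
Put 4 in bin 5; 6 remain.
Put 4 in bin 5; 2 remain.
5 bins × 10 = 50; used 41; unused 9.

9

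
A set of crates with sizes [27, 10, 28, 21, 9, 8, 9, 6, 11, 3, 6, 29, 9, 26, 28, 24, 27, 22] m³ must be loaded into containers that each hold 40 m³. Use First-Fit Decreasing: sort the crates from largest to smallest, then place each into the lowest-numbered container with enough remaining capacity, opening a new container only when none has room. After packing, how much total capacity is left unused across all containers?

Sorted descending: 29, 28, 28, 27, 27, 26, 24, 22, 21, 11, 10, 9, 9, 9, 8, 6, 6, 3.
29 m³ → container 1 (remaining 11 m³)
28 m³ → container 2 (remaining 12 m³)
28 m³ → container 3 (remaining 12 m³)
27 m³ → container 4 (remaining 13 m³)
27 m³ → container 5 (remaining 13 m³)
26 m³ → container 6 (remaining 14 m³)
24 m³ → container 7 (remaining 16 m³)
22 m³ → container 8 (remaining 18 m³)
21 m³ → container 9 (remaining 19 m³)
11 m³ → container 1 (remaining 0 m³)
10 m³ → container 2 (remaining 2 m³)
9 m³ → container 3 (remaining 3 m³)
9 m³ → container 4 (remaining 4 m³)
9 m³ → container 5 (remaining 4 m³)
8 m³ → container 6 (remaining 6 m³)
6 m³ → container 6 (remaining 0 m³)
6 m³ → container 7 (remaining 10 m³)
3 m³ → container 3 (remaining 0 m³)
9 containers × 40 m³ = 360 m³; used 303 m³; unused 57 m³.

57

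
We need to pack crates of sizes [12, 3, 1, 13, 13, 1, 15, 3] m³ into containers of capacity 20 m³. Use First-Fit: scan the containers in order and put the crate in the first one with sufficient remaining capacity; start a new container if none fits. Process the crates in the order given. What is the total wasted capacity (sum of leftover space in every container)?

19

12 m³ → container 1 (remaining 8 m³)
3 m³ → container 1 (remaining 5 m³)
1 m³ → container 1 (remaining 4 m³)
13 m³ → container 2 (remaining 7 m³)
13 m³ → container 3 (remaining 7 m³)
1 m³ → container 1 (remaining 3 m³)
15 m³ → container 4 (remaining 5 m³)
3 m³ → container 1 (remaining 0 m³)
4 containers × 20 m³ = 80 m³; used 61 m³; unused 19 m³.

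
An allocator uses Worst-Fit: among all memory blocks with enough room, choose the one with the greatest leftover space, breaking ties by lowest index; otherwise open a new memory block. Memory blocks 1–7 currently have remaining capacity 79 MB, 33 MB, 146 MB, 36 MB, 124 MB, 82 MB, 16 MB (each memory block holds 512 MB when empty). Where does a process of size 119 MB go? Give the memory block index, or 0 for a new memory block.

3

Memory blocks with room: memory block 3 (146 MB), memory block 5 (124 MB).
Most room is memory block 3 with 146 MB free.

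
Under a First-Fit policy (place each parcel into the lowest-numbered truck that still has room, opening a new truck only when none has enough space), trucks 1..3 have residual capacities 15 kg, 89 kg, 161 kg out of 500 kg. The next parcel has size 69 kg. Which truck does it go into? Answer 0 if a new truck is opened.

2

Trucks with room: truck 2 (89 kg), truck 3 (161 kg).
The first with room is truck 2.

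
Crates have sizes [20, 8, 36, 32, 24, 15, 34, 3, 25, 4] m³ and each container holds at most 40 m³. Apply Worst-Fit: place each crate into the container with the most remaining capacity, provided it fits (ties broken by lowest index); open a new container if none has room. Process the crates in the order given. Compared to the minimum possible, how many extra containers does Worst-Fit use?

Worst-Fit: [20,8,3] [36] [32] [24,15] [34] [25,4] → 6 containers.
Total size 201 m³; any packing needs at least ⌈201/40⌉ = 6 containers.
So 6 is already optimal.

0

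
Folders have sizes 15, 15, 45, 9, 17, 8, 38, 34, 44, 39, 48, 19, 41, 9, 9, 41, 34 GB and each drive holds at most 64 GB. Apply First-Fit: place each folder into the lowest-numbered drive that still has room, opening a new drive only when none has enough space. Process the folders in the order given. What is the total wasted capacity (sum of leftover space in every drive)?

175

15 GB → drive 1 (remaining 49 GB)
15 GB → drive 1 (remaining 34 GB)
45 GB → drive 2 (remaining 19 GB)
9 GB → drive 1 (remaining 25 GB)
17 GB → drive 1 (remaining 8 GB)
8 GB → drive 1 (remaining 0 GB)
38 GB → drive 3 (remaining 26 GB)
34 GB → drive 4 (remaining 30 GB)
44 GB → drive 5 (remaining 20 GB)
39 GB → drive 6 (remaining 25 GB)
48 GB → drive 7 (remaining 16 GB)
19 GB → drive 2 (remaining 0 GB)
41 GB → drive 8 (remaining 23 GB)
9 GB → drive 3 (remaining 17 GB)
9 GB → drive 3 (remaining 8 GB)
41 GB → drive 9 (remaining 23 GB)
34 GB → drive 10 (remaining 30 GB)
10 drives × 64 GB = 640 GB; used 465 GB; unused 175 GB.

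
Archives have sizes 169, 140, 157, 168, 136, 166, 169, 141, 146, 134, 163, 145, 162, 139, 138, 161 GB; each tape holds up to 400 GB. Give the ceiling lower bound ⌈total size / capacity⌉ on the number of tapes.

7 tapes

Total size = 169 + 140 + 157 + 168 + 136 + 166 + 169 + 141 + 146 + 134 + 163 + 145 + 162 + 139 + 138 + 161 = 2434 GB.
⌈2434 / 400⌉ = 7.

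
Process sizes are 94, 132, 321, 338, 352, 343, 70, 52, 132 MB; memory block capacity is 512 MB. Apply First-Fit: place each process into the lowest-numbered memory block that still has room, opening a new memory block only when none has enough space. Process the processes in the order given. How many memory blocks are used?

5 memory blocks

memory block 1: place 94 MB, 418 MB left
memory block 1: place 132 MB, 286 MB left
memory block 2: place 321 MB, 191 MB left
memory block 3: place 338 MB, 174 MB left
memory block 4: place 352 MB, 160 MB left
memory block 5: place 343 MB, 169 MB left
memory block 1: place 70 MB, 216 MB left
memory block 1: place 52 MB, 164 MB left
memory block 1: place 132 MB, 32 MB left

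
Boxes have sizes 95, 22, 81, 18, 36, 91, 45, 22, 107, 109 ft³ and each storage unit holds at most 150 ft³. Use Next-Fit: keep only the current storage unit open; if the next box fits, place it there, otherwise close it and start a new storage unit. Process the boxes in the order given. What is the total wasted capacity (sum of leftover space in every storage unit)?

124

Put 95 ft³ in storage unit 1; 55 ft³ remain.
Put 22 ft³ in storage unit 1; 33 ft³ remain.
Put 81 ft³ in storage unit 2; 69 ft³ remain.
Put 18 ft³ in storage unit 2; 51 ft³ remain.
Put 36 ft³ in storage unit 2; 15 ft³ remain.
Put 91 ft³ in storage unit 3; 59 ft³ remain.
Put 45 ft³ in storage unit 3; 14 ft³ remain.
Put 22 ft³ in storage unit 4; 128 ft³ remain.
Put 107 ft³ in storage unit 4; 21 ft³ remain.
Put 109 ft³ in storage unit 5; 41 ft³ remain.
5 storage units × 150 ft³ = 750 ft³; used 626 ft³; unused 124 ft³.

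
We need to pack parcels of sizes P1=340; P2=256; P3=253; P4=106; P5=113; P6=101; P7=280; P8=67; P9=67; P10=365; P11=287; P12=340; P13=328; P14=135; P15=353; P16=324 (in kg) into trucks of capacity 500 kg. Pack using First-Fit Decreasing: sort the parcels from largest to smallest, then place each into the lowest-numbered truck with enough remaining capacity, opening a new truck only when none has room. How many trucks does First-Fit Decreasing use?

Sorted descending: 365, 353, 340, 340, 328, 324, 287, 280, 256, 253, 135, 113, 106, 101, 67, 67.
truck 1: place 365 kg, 135 kg left
truck 2: place 353 kg, 147 kg left
truck 3: place 340 kg, 160 kg left
truck 4: place 340 kg, 160 kg left
truck 5: place 328 kg, 172 kg left
truck 6: place 324 kg, 176 kg left
truck 7: place 287 kg, 213 kg left
truck 8: place 280 kg, 220 kg left
truck 9: place 256 kg, 244 kg left
truck 10: place 253 kg, 247 kg left
truck 1: place 135 kg, 0 kg left
truck 2: place 113 kg, 34 kg left
truck 3: place 106 kg, 54 kg left
truck 4: place 101 kg, 59 kg left
truck 5: place 67 kg, 105 kg left
truck 5: place 67 kg, 38 kg left

10 trucks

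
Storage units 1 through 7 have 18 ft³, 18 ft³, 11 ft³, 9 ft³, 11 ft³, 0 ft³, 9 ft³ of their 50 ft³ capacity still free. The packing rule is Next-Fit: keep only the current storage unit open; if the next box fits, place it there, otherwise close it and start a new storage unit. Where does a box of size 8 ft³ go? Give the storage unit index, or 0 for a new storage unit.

7

Next-Fit only looks at storage unit 7, which has 9 ft³ free.
8 ft³ fits there.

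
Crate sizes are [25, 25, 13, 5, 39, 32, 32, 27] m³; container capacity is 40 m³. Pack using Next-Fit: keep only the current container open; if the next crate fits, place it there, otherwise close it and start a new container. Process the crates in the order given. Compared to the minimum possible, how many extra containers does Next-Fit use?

1

Next-Fit: [25] [25,13] [5] [39] [32] [32] [27] → 7 containers.
6 crates exceed 20 m³ (half the capacity), and no two of those can share a container, so at least 6 containers are needed.
An optimal packing achieves that bound: [39] [32,5] [32] [27,13] [25] [25] → 6 containers.
Excess: 7 − 6 = 1.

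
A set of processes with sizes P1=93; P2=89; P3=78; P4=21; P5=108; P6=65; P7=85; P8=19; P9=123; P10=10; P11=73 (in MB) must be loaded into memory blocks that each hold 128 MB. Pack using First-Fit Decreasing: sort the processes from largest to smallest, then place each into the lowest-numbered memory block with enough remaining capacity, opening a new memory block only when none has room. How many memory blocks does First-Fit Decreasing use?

Sorted descending: 123, 108, 93, 89, 85, 78, 73, 65, 21, 19, 10.
123 MB → memory block 1 (remaining 5 MB)
108 MB → memory block 2 (remaining 20 MB)
93 MB → memory block 3 (remaining 35 MB)
89 MB → memory block 4 (remaining 39 MB)
85 MB → memory block 5 (remaining 43 MB)
78 MB → memory block 6 (remaining 50 MB)
73 MB → memory block 7 (remaining 55 MB)
65 MB → memory block 8 (remaining 63 MB)
21 MB → memory block 3 (remaining 14 MB)
19 MB → memory block 2 (remaining 1 MB)
10 MB → memory block 3 (remaining 4 MB)

8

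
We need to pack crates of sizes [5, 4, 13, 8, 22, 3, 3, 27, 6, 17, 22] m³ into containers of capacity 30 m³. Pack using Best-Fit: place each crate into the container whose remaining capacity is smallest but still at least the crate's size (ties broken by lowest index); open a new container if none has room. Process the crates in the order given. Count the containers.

5 containers

container 1: place 5 m³, 25 m³ left
container 1: place 4 m³, 21 m³ left
container 1: place 13 m³, 8 m³ left
container 1: place 8 m³, 0 m³ left
container 2: place 22 m³, 8 m³ left
container 2: place 3 m³, 5 m³ left
container 2: place 3 m³, 2 m³ left
container 3: place 27 m³, 3 m³ left
container 4: place 6 m³, 24 m³ left
container 4: place 17 m³, 7 m³ left
container 5: place 22 m³, 8 m³ left
Final containers: [5,4,13,8] [22,3,3] [27] [6,17] [22].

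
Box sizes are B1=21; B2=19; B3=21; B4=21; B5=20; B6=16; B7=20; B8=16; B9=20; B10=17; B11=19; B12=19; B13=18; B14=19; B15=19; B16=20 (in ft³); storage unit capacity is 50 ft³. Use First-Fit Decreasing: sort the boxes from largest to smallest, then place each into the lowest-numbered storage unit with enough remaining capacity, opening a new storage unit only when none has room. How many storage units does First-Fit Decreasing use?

Sorted descending: 21, 21, 21, 20, 20, 20, 20, 19, 19, 19, 19, 19, 18, 17, 16, 16.
storage unit 1: place 21 ft³, 29 ft³ left
storage unit 1: place 21 ft³, 8 ft³ left
storage unit 2: place 21 ft³, 29 ft³ left
storage unit 2: place 20 ft³, 9 ft³ left
storage unit 3: place 20 ft³, 30 ft³ left
storage unit 3: place 20 ft³, 10 ft³ left
storage unit 4: place 20 ft³, 30 ft³ left
storage unit 4: place 19 ft³, 11 ft³ left
storage unit 5: place 19 ft³, 31 ft³ left
storage unit 5: place 19 ft³, 12 ft³ left
storage unit 6: place 19 ft³, 31 ft³ left
storage unit 6: place 19 ft³, 12 ft³ left
storage unit 7: place 18 ft³, 32 ft³ left
storage unit 7: place 17 ft³, 15 ft³ left
storage unit 8: place 16 ft³, 34 ft³ left
storage unit 8: place 16 ft³, 18 ft³ left

8 storage units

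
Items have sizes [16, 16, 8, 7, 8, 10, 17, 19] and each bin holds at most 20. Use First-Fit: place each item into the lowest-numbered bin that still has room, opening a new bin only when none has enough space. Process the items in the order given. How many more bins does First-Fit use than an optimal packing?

First-Fit: [16] [16] [8,7] [8,10] [17] [19] → 6 bins.
Total size 101; any packing needs at least ⌈101/20⌉ = 6 bins.
So 6 is already optimal.

0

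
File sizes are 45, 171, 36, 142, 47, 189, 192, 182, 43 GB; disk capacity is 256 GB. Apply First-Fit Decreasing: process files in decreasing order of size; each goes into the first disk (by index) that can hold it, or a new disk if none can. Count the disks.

5

Sorted descending: 192, 189, 182, 171, 142, 47, 45, 43, 36.
Put 192 GB in disk 1; 64 GB remain.
Put 189 GB in disk 2; 67 GB remain.
Put 182 GB in disk 3; 74 GB remain.
Put 171 GB in disk 4; 85 GB remain.
Put 142 GB in disk 5; 114 GB remain.
Put 47 GB in disk 1; 17 GB remain.
Put 45 GB in disk 2; 22 GB remain.
Put 43 GB in disk 3; 31 GB remain.
Put 36 GB in disk 4; 49 GB remain.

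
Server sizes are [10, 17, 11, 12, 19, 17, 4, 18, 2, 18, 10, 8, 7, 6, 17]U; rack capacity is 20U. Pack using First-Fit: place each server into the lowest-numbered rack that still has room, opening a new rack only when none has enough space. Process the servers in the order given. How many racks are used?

10

10U → rack 1 (remaining 10U)
17U → rack 2 (remaining 3U)
11U → rack 3 (remaining 9U)
12U → rack 4 (remaining 8U)
19U → rack 5 (remaining 1U)
17U → rack 6 (remaining 3U)
4U → rack 1 (remaining 6U)
18U → rack 7 (remaining 2U)
2U → rack 1 (remaining 4U)
18U → rack 8 (remaining 2U)
10U → rack 9 (remaining 10U)
8U → rack 3 (remaining 1U)
7U → rack 4 (remaining 1U)
6U → rack 9 (remaining 4U)
17U → rack 10 (remaining 3U)
Final racks: [10,4,2] [17] [11,8] [12,7] [19] [17] [18] [18] [10,6] [17].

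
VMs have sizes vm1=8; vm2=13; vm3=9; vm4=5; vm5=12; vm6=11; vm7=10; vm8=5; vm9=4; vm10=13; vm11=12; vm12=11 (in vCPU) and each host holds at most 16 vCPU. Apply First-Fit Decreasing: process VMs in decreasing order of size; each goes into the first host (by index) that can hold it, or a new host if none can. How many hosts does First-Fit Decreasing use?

Sorted descending: 13, 13, 12, 12, 11, 11, 10, 9, 8, 5, 5, 4.
13 vCPU → host 1 (remaining 3 vCPU)
13 vCPU → host 2 (remaining 3 vCPU)
12 vCPU → host 3 (remaining 4 vCPU)
12 vCPU → host 4 (remaining 4 vCPU)
11 vCPU → host 5 (remaining 5 vCPU)
11 vCPU → host 6 (remaining 5 vCPU)
10 vCPU → host 7 (remaining 6 vCPU)
9 vCPU → host 8 (remaining 7 vCPU)
8 vCPU → host 9 (remaining 8 vCPU)
5 vCPU → host 5 (remaining 0 vCPU)
5 vCPU → host 6 (remaining 0 vCPU)
4 vCPU → host 3 (remaining 0 vCPU)

9 hosts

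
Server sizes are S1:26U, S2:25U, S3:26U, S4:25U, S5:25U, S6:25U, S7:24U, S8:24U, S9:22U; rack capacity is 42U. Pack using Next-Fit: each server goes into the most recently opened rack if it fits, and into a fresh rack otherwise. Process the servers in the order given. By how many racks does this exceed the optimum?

Next-Fit: [26] [25] [26] [25] [25] [25] [24] [24] [22] → 9 racks.
9 servers exceed 21U (half the capacity), and no two of those can share a rack, so at least 9 racks are needed.
So 9 is already optimal.

0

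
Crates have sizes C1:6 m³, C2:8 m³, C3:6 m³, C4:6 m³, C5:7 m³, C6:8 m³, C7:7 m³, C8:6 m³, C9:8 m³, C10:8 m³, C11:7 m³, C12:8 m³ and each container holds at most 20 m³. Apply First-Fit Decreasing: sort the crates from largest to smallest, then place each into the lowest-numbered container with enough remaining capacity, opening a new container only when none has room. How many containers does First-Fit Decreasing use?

Sorted descending: 8, 8, 8, 8, 8, 7, 7, 7, 6, 6, 6, 6.
Put 8 m³ in container 1; 12 m³ remain.
Put 8 m³ in container 1; 4 m³ remain.
Put 8 m³ in container 2; 12 m³ remain.
Put 8 m³ in container 2; 4 m³ remain.
Put 8 m³ in container 3; 12 m³ remain.
Put 7 m³ in container 3; 5 m³ remain.
Put 7 m³ in container 4; 13 m³ remain.
Put 7 m³ in container 4; 6 m³ remain.
Put 6 m³ in container 4; 0 m³ remain.
Put 6 m³ in container 5; 14 m³ remain.
Put 6 m³ in container 5; 8 m³ remain.
Put 6 m³ in container 5; 2 m³ remain.
Final containers: [8,8] [8,8] [8,7] [7,7,6] [6,6,6].

5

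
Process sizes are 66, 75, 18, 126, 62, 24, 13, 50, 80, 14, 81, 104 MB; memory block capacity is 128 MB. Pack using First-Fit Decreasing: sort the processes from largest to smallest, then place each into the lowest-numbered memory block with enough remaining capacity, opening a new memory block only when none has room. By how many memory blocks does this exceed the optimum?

First-Fit Decreasing: [126] [104,24] [81,18,14,13] [80] [75,50] [66,62] → 6 memory blocks.
Total size 713 MB; any packing needs at least ⌈713/128⌉ = 6 memory blocks.
So 6 is already optimal.

0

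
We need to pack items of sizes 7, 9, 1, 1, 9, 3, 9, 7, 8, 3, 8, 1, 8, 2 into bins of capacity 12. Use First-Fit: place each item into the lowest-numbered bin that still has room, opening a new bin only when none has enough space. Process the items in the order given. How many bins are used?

8 bins

7 → bin 1 (remaining 5)
9 → bin 2 (remaining 3)
1 → bin 1 (remaining 4)
1 → bin 1 (remaining 3)
9 → bin 3 (remaining 3)
3 → bin 1 (remaining 0)
9 → bin 4 (remaining 3)
7 → bin 5 (remaining 5)
8 → bin 6 (remaining 4)
3 → bin 2 (remaining 0)
8 → bin 7 (remaining 4)
1 → bin 3 (remaining 2)
8 → bin 8 (remaining 4)
2 → bin 3 (remaining 0)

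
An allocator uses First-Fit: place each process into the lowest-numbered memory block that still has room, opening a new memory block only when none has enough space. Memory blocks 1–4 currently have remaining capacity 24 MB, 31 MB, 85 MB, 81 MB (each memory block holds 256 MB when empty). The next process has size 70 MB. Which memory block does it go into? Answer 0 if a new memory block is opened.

3

Memory blocks with room: memory block 3 (85 MB), memory block 4 (81 MB).
The first with room is memory block 3.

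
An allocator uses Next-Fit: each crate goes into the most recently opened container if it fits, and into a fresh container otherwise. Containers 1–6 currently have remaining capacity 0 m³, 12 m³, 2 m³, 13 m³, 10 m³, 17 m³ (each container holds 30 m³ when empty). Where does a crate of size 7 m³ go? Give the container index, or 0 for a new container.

Next-Fit only looks at container 6, which has 17 m³ free.
7 m³ fits there.

6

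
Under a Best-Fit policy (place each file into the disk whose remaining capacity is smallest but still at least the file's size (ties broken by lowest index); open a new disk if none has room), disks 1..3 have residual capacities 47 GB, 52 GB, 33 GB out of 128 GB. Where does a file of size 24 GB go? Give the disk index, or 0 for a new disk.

Disks with room: disk 1 (47 GB), disk 2 (52 GB), disk 3 (33 GB).
Tightest fit is disk 3 with 33 GB free.

3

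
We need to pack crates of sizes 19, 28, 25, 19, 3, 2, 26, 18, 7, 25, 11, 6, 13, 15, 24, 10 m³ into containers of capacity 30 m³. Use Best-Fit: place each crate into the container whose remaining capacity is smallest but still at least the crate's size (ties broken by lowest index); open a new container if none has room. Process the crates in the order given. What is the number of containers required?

19 m³ → container 1 (remaining 11 m³)
28 m³ → container 2 (remaining 2 m³)
25 m³ → container 3 (remaining 5 m³)
19 m³ → container 4 (remaining 11 m³)
3 m³ → container 3 (remaining 2 m³)
2 m³ → container 2 (remaining 0 m³)
26 m³ → container 5 (remaining 4 m³)
18 m³ → container 6 (remaining 12 m³)
7 m³ → container 1 (remaining 4 m³)
25 m³ → container 7 (remaining 5 m³)
11 m³ → container 4 (remaining 0 m³)
6 m³ → container 6 (remaining 6 m³)
13 m³ → container 8 (remaining 17 m³)
15 m³ → container 8 (remaining 2 m³)
24 m³ → container 9 (remaining 6 m³)
10 m³ → container 10 (remaining 20 m³)

10 containers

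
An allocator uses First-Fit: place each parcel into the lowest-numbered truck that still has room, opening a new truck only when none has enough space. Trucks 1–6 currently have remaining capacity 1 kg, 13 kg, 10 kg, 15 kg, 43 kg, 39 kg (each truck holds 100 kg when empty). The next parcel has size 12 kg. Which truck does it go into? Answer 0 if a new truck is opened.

2

Trucks with room: truck 2 (13 kg), truck 4 (15 kg), truck 5 (43 kg), truck 6 (39 kg).
The first with room is truck 2.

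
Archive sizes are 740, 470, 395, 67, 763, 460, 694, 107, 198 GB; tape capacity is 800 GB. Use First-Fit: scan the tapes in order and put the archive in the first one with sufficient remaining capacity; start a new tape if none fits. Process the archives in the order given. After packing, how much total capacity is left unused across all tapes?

906

740 GB → tape 1 (remaining 60 GB)
470 GB → tape 2 (remaining 330 GB)
395 GB → tape 3 (remaining 405 GB)
67 GB → tape 2 (remaining 263 GB)
763 GB → tape 4 (remaining 37 GB)
460 GB → tape 5 (remaining 340 GB)
694 GB → tape 6 (remaining 106 GB)
107 GB → tape 2 (remaining 156 GB)
198 GB → tape 3 (remaining 207 GB)
6 tapes × 800 GB = 4800 GB; used 3894 GB; unused 906 GB.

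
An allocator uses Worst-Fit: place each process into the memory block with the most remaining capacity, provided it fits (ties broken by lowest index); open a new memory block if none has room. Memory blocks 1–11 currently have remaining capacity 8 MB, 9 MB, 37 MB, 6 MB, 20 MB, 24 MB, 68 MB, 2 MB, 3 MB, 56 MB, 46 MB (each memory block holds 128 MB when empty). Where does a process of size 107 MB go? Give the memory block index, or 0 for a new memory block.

0

No memory block has ≥ 107 MB free, so a new memory block is opened.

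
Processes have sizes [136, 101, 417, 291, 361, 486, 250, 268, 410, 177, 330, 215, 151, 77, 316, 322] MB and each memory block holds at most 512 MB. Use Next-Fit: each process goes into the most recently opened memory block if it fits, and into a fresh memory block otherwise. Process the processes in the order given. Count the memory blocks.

Put 136 MB in memory block 1; 376 MB remain.
Put 101 MB in memory block 1; 275 MB remain.
Put 417 MB in memory block 2; 95 MB remain.
Put 291 MB in memory block 3; 221 MB remain.
Put 361 MB in memory block 4; 151 MB remain.
Put 486 MB in memory block 5; 26 MB remain.
Put 250 MB in memory block 6; 262 MB remain.
Put 268 MB in memory block 7; 244 MB remain.
Put 410 MB in memory block 8; 102 MB remain.
Put 177 MB in memory block 9; 335 MB remain.
Put 330 MB in memory block 9; 5 MB remain.
Put 215 MB in memory block 10; 297 MB remain.
Put 151 MB in memory block 10; 146 MB remain.
Put 77 MB in memory block 10; 69 MB remain.
Put 316 MB in memory block 11; 196 MB remain.
Put 322 MB in memory block 12; 190 MB remain.

12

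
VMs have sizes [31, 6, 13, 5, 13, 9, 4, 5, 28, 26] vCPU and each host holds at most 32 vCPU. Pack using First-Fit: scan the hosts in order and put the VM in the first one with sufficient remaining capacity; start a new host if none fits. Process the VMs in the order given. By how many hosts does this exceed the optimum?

First-Fit: [31] [6,13,5,4] [13,9,5] [28] [26] → 5 hosts.
Total size 140 vCPU; any packing needs at least ⌈140/32⌉ = 5 hosts.
So 5 is already optimal.

0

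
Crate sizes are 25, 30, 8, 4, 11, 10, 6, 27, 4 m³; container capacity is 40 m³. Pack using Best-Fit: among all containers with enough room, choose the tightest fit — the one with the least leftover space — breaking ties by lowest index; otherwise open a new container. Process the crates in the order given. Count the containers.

4

container 1: place 25 m³, 15 m³ left
container 2: place 30 m³, 10 m³ left
container 2: place 8 m³, 2 m³ left
container 1: place 4 m³, 11 m³ left
container 1: place 11 m³, 0 m³ left
container 3: place 10 m³, 30 m³ left
container 3: place 6 m³, 24 m³ left
container 4: place 27 m³, 13 m³ left
container 4: place 4 m³, 9 m³ left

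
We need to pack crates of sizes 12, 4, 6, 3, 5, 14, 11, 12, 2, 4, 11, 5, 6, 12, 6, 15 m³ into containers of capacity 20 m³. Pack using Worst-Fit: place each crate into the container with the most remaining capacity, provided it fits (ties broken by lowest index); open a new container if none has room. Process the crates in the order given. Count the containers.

8

container 1: place 12 m³, 8 m³ left
container 1: place 4 m³, 4 m³ left
container 2: place 6 m³, 14 m³ left
container 2: place 3 m³, 11 m³ left
container 2: place 5 m³, 6 m³ left
container 3: place 14 m³, 6 m³ left
container 4: place 11 m³, 9 m³ left
container 5: place 12 m³, 8 m³ left
container 4: place 2 m³, 7 m³ left
container 5: place 4 m³, 4 m³ left
container 6: place 11 m³, 9 m³ left
container 6: place 5 m³, 4 m³ left
container 4: place 6 m³, 1 m³ left
container 7: place 12 m³, 8 m³ left
container 7: place 6 m³, 2 m³ left
container 8: place 15 m³, 5 m³ left
Final containers: [12,4] [6,3,5] [14] [11,2,6] [12,4] [11,5] [12,6] [15].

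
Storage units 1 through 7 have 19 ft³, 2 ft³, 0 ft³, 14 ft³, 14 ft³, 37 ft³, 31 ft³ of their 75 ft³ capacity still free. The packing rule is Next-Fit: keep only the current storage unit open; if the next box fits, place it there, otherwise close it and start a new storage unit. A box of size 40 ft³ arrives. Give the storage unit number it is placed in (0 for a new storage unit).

0

Next-Fit only looks at storage unit 7, which has 31 ft³ free.
40 ft³ does not fit, so a new storage unit is opened.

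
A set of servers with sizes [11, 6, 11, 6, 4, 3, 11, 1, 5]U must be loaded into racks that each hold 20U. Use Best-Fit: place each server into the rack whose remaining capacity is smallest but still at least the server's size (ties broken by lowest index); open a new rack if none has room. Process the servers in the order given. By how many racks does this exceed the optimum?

0

Best-Fit: [11,6,3] [11,6,1] [4,11,5] → 3 racks.
Total size 58U; any packing needs at least ⌈58/20⌉ = 3 racks.
So 3 is already optimal.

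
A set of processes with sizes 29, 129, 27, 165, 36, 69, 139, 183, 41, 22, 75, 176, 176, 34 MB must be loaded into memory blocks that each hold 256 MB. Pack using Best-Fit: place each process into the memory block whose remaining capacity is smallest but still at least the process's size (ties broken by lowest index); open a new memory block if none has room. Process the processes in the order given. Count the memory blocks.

6

memory block 1: place 29 MB, 227 MB left
memory block 1: place 129 MB, 98 MB left
memory block 1: place 27 MB, 71 MB left
memory block 2: place 165 MB, 91 MB left
memory block 1: place 36 MB, 35 MB left
memory block 2: place 69 MB, 22 MB left
memory block 3: place 139 MB, 117 MB left
memory block 4: place 183 MB, 73 MB left
memory block 4: place 41 MB, 32 MB left
memory block 2: place 22 MB, 0 MB left
memory block 3: place 75 MB, 42 MB left
memory block 5: place 176 MB, 80 MB left
memory block 6: place 176 MB, 80 MB left
memory block 1: place 34 MB, 1 MB left
Final memory blocks: [29,129,27,36,34] [165,69,22] [139,75] [183,41] [176] [176].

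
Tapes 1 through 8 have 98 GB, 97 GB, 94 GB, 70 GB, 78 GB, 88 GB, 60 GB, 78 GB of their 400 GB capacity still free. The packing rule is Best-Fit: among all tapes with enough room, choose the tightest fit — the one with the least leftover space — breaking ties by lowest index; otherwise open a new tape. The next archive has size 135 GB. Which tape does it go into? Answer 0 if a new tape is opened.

No tape has ≥ 135 GB free, so a new tape is opened.

0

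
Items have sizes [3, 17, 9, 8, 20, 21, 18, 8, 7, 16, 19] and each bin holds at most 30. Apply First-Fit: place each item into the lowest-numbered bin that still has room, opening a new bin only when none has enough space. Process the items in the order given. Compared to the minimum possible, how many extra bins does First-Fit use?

0

First-Fit: [3,17,9] [8,20] [21,8] [18,7] [16] [19] → 6 bins.
6 items exceed 15 (half the capacity), and no two of those can share a bin, so at least 6 bins are needed.
So 6 is already optimal.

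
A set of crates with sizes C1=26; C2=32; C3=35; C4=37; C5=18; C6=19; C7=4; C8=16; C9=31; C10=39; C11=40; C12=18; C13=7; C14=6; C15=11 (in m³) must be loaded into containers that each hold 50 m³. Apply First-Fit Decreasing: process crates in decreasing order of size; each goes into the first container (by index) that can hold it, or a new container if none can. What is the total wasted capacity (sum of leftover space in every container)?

Sorted descending: 40, 39, 37, 35, 32, 31, 26, 19, 18, 18, 16, 11, 7, 6, 4.
Put 40 m³ in container 1; 10 m³ remain.
Put 39 m³ in container 2; 11 m³ remain.
Put 37 m³ in container 3; 13 m³ remain.
Put 35 m³ in container 4; 15 m³ remain.
Put 32 m³ in container 5; 18 m³ remain.
Put 31 m³ in container 6; 19 m³ remain.
Put 26 m³ in container 7; 24 m³ remain.
Put 19 m³ in container 6; 0 m³ remain.
Put 18 m³ in container 5; 0 m³ remain.
Put 18 m³ in container 7; 6 m³ remain.
Put 16 m³ in container 8; 34 m³ remain.
Put 11 m³ in container 2; 0 m³ remain.
Put 7 m³ in container 1; 3 m³ remain.
Put 6 m³ in container 3; 7 m³ remain.
Put 4 m³ in container 3; 3 m³ remain.
8 containers × 50 m³ = 400 m³; used 339 m³; unused 61 m³.

61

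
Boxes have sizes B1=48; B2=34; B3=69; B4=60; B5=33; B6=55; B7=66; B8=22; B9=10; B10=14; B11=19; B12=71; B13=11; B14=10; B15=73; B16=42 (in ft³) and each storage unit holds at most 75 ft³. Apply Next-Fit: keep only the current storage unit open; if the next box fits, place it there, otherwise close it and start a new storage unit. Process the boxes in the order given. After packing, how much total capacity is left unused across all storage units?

storage unit 1: place B1 (48 ft³), 27 ft³ left
storage unit 2: place B2 (34 ft³), 41 ft³ left
storage unit 3: place B3 (69 ft³), 6 ft³ left
storage unit 4: place B4 (60 ft³), 15 ft³ left
storage unit 5: place B5 (33 ft³), 42 ft³ left
storage unit 6: place B6 (55 ft³), 20 ft³ left
storage unit 7: place B7 (66 ft³), 9 ft³ left
storage unit 8: place B8 (22 ft³), 53 ft³ left
storage unit 8: place B9 (10 ft³), 43 ft³ left
storage unit 8: place B10 (14 ft³), 29 ft³ left
storage unit 8: place B11 (19 ft³), 10 ft³ left
storage unit 9: place B12 (71 ft³), 4 ft³ left
storage unit 10: place B13 (11 ft³), 64 ft³ left
storage unit 10: place B14 (10 ft³), 54 ft³ left
storage unit 11: place B15 (73 ft³), 2 ft³ left
storage unit 12: place B16 (42 ft³), 33 ft³ left
12 storage units × 75 ft³ = 900 ft³; used 637 ft³; unused 263 ft³.

263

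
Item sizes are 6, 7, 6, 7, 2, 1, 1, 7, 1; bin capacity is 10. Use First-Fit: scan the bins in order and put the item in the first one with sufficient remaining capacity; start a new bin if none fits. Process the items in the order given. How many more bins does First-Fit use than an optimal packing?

0

First-Fit: [6,2,1,1] [7,1] [6] [7] [7] → 5 bins.
5 items exceed 5 (half the capacity), and no two of those can share a bin, so at least 5 bins are needed.
So 5 is already optimal.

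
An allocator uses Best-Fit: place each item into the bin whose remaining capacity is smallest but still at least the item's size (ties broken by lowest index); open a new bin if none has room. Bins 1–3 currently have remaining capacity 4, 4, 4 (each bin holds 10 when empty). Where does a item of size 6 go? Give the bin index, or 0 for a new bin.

0

No bin has ≥ 6 free, so a new bin is opened.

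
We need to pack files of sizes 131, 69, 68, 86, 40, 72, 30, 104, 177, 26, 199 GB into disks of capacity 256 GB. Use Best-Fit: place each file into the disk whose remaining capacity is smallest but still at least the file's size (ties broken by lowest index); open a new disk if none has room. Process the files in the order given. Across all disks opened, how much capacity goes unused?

278

131 GB → disk 1 (remaining 125 GB)
69 GB → disk 1 (remaining 56 GB)
68 GB → disk 2 (remaining 188 GB)
86 GB → disk 2 (remaining 102 GB)
40 GB → disk 1 (remaining 16 GB)
72 GB → disk 2 (remaining 30 GB)
30 GB → disk 2 (remaining 0 GB)
104 GB → disk 3 (remaining 152 GB)
177 GB → disk 4 (remaining 79 GB)
26 GB → disk 4 (remaining 53 GB)
199 GB → disk 5 (remaining 57 GB)
5 disks × 256 GB = 1280 GB; used 1002 GB; unused 278 GB.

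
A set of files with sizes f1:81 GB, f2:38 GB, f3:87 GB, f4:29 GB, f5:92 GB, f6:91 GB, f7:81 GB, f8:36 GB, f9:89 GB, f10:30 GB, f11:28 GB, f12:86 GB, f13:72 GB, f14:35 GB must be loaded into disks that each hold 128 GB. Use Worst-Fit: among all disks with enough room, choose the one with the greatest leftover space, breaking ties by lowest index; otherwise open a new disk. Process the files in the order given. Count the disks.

8

Put f1 (81 GB) in disk 1; 47 GB remain.
Put f2 (38 GB) in disk 1; 9 GB remain.
Put f3 (87 GB) in disk 2; 41 GB remain.
Put f4 (29 GB) in disk 2; 12 GB remain.
Put f5 (92 GB) in disk 3; 36 GB remain.
Put f6 (91 GB) in disk 4; 37 GB remain.
Put f7 (81 GB) in disk 5; 47 GB remain.
Put f8 (36 GB) in disk 5; 11 GB remain.
Put f9 (89 GB) in disk 6; 39 GB remain.
Put f10 (30 GB) in disk 6; 9 GB remain.
Put f11 (28 GB) in disk 4; 9 GB remain.
Put f12 (86 GB) in disk 7; 42 GB remain.
Put f13 (72 GB) in disk 8; 56 GB remain.
Put f14 (35 GB) in disk 8; 21 GB remain.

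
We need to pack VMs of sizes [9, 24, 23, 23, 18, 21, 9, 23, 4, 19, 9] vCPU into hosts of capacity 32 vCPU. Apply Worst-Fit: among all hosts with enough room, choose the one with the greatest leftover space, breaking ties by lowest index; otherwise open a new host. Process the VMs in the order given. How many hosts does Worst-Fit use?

7

host 1: place 9 vCPU, 23 vCPU left
host 2: place 24 vCPU, 8 vCPU left
host 1: place 23 vCPU, 0 vCPU left
host 3: place 23 vCPU, 9 vCPU left
host 4: place 18 vCPU, 14 vCPU left
host 5: place 21 vCPU, 11 vCPU left
host 4: place 9 vCPU, 5 vCPU left
host 6: place 23 vCPU, 9 vCPU left
host 5: place 4 vCPU, 7 vCPU left
host 7: place 19 vCPU, 13 vCPU left
host 7: place 9 vCPU, 4 vCPU left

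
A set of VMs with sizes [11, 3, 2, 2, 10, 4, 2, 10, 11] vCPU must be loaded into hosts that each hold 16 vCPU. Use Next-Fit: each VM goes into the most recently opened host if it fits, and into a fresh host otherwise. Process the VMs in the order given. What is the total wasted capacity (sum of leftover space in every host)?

9

host 1: place 11 vCPU, 5 vCPU left
host 1: place 3 vCPU, 2 vCPU left
host 1: place 2 vCPU, 0 vCPU left
host 2: place 2 vCPU, 14 vCPU left
host 2: place 10 vCPU, 4 vCPU left
host 2: place 4 vCPU, 0 vCPU left
host 3: place 2 vCPU, 14 vCPU left
host 3: place 10 vCPU, 4 vCPU left
host 4: place 11 vCPU, 5 vCPU left
4 hosts × 16 vCPU = 64 vCPU; used 55 vCPU; unused 9 vCPU.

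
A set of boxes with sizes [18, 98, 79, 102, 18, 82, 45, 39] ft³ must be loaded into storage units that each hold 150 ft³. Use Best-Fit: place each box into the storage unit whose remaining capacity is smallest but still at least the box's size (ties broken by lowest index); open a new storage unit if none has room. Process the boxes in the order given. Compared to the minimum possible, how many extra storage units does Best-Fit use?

Best-Fit: [18,98,18] [79] [102,45] [82,39] → 4 storage units.
Total size 481 ft³; any packing needs at least ⌈481/150⌉ = 4 storage units.
So 4 is already optimal.

0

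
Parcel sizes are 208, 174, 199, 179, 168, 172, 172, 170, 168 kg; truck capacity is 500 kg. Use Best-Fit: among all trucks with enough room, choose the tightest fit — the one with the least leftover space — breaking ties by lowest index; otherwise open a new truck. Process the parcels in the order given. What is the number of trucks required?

Put 208 kg in truck 1; 292 kg remain.
Put 174 kg in truck 1; 118 kg remain.
Put 199 kg in truck 2; 301 kg remain.
Put 179 kg in truck 2; 122 kg remain.
Put 168 kg in truck 3; 332 kg remain.
Put 172 kg in truck 3; 160 kg remain.
Put 172 kg in truck 4; 328 kg remain.
Put 170 kg in truck 4; 158 kg remain.
Put 168 kg in truck 5; 332 kg remain.

5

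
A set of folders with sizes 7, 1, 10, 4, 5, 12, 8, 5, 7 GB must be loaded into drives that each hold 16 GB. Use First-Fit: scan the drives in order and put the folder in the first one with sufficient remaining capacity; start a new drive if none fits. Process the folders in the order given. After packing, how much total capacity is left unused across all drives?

Put 7 GB in drive 1; 9 GB remain.
Put 1 GB in drive 1; 8 GB remain.
Put 10 GB in drive 2; 6 GB remain.
Put 4 GB in drive 1; 4 GB remain.
Put 5 GB in drive 2; 1 GB remain.
Put 12 GB in drive 3; 4 GB remain.
Put 8 GB in drive 4; 8 GB remain.
Put 5 GB in drive 4; 3 GB remain.
Put 7 GB in drive 5; 9 GB remain.
5 drives × 16 GB = 80 GB; used 59 GB; unused 21 GB.

21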